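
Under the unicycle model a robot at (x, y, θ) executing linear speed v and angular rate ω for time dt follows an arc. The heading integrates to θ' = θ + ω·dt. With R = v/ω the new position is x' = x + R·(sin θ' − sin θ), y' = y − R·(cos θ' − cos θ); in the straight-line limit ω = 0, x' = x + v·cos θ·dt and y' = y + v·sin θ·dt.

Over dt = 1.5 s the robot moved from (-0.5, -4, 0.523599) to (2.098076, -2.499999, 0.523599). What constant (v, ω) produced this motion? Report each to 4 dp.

v = 2.0000, ω = 0.0000

Δθ = 0.523599 − 0.523599 = 0.000000
ω = Δθ/dt = 0.000000/1.5 = 0.0000
ω = 0 → v = (Δx·cos θ + Δy·sin θ)/dt = 2.0000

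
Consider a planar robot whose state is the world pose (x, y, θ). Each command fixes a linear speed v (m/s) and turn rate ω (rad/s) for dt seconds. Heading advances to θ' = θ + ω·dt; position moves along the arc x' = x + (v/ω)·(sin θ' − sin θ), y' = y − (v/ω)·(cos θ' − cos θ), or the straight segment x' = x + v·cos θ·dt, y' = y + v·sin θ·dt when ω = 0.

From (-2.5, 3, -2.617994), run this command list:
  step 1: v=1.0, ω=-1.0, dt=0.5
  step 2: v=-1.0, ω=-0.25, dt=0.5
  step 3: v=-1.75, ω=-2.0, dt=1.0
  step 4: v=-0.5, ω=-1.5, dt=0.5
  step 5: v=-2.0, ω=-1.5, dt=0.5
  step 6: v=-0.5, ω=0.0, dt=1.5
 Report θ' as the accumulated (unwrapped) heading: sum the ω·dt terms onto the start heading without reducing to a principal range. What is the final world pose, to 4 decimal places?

(-3.6484, 1.7984, -6.7430)

step 1: θ'=-3.1180 (R=-1.0000) → pose (-2.9764, 2.8663, -3.1180)
step 2: θ'=-3.2430 (R=4.0000) → pose (-2.4771, 2.8469, -3.2430)
step 3: θ'=-5.2430 (R=0.8750) → pose (-1.8110, 1.5336, -5.2430)
step 4: θ'=-5.9930 (R=0.3333) → pose (-2.0031, 1.3829, -5.9930)
step 5: θ'=-6.7430 (R=1.3333) → pose (-2.9763, 1.4656, -6.7430)
step 6: θ'=-6.7430 (straight) → pose (-3.6484, 1.7984, -6.7430)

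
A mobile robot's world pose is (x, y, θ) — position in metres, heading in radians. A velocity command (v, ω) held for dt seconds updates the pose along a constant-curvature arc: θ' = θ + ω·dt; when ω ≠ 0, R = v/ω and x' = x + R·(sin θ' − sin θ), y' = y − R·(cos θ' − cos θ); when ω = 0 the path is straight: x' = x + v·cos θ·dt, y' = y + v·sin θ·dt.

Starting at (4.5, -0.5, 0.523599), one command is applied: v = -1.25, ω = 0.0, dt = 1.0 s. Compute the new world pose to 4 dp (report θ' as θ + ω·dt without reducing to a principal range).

(3.4175, -1.1250, 0.5236)

θ' = 0.5236 + 0.0·1.0 = 0.5236
ω = 0 → straight: x' = 4.5 + -1.25·cos(0.5236)·1.0 = 3.4175
y' = -0.5 + -1.25·sin(0.5236)·1.0 = -1.1250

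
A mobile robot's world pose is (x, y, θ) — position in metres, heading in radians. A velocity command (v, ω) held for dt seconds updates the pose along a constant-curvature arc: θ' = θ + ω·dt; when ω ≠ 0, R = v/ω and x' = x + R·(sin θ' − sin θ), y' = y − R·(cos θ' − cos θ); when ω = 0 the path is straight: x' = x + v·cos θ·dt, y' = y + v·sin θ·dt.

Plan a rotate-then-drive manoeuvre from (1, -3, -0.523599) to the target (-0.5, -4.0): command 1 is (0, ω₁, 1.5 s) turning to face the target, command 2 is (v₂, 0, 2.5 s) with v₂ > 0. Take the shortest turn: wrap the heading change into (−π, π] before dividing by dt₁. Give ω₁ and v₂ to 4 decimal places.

heading to target = atan2(-4−-3, -0.5−1) = -2.5536
Δθ = wrap(-2.5536 − -0.5236) = -2.0300; ω₁ = Δθ/dt₁ = -1.3533
distance = √((-0.5−1)² + (-4−-3)²) = 1.8028; v₂ = distance/dt₂ = 0.7211

ω₁ = -1.3533, v₂ = 0.7211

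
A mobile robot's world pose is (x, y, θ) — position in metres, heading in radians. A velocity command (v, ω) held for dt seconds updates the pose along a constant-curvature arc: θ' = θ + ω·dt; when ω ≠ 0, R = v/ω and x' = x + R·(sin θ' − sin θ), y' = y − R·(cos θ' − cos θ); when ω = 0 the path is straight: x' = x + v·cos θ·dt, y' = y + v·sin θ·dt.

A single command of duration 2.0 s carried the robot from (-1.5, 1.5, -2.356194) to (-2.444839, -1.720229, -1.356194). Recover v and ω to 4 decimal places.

v = 1.7500, ω = 0.5000

Δθ = -1.356194 − -2.356194 = 1.000000
ω = Δθ/dt = 1.000000/2.0 = 0.5000
R = −Δy/(cos θ' − cos θ) = 3.5000
v = R·ω = 3.5000·0.5000 = 1.7500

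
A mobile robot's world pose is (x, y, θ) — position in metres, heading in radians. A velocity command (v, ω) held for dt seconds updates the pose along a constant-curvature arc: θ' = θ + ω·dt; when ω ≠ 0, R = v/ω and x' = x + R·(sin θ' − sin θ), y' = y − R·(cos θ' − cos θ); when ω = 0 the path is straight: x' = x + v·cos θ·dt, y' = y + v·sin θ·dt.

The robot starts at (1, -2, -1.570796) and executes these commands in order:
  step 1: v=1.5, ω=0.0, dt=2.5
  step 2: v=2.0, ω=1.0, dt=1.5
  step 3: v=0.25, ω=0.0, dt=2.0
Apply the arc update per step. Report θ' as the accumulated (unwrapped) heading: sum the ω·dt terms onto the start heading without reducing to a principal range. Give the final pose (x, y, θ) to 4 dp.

(3.3573, -7.7804, -0.0708)

step 1: θ'=-1.5708 (straight) → pose (1.0000, -5.7500, -1.5708)
step 2: θ'=-0.0708 (R=2.0000) → pose (2.8585, -7.7450, -0.0708)
step 3: θ'=-0.0708 (straight) → pose (3.3573, -7.7804, -0.0708)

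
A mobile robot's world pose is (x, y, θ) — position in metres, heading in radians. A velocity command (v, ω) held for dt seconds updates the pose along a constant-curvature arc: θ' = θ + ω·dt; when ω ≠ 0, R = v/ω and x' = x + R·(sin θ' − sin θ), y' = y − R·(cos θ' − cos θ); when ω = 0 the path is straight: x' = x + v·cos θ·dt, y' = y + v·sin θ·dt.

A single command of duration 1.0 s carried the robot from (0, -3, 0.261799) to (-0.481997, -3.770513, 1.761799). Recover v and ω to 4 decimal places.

v = -1.0000, ω = 1.5000

Δθ = 1.761799 − 0.261799 = 1.500000
ω = Δθ/dt = 1.500000/1.0 = 1.5000
R = −Δy/(cos θ' − cos θ) = -0.6667
v = R·ω = -0.6667·1.5000 = -1.0000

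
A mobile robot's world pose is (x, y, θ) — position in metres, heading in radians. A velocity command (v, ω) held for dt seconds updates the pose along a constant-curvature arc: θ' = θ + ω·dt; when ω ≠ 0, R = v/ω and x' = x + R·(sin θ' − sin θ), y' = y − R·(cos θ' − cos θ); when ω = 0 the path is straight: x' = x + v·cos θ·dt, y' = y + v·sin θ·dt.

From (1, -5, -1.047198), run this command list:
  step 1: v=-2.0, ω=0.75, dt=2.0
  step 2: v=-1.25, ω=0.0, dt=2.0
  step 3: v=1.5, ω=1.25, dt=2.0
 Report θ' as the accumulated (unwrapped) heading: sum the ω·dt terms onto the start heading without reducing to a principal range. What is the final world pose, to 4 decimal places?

step 1: θ'=0.4528 (R=-2.6667) → pose (-2.4760, -3.9354, 0.4528)
step 2: θ'=0.4528 (straight) → pose (-4.7241, -5.0291, 0.4528)
step 3: θ'=2.9528 (R=1.2000) → pose (-5.0239, -2.7714, 2.9528)

(-5.0239, -2.7714, 2.9528)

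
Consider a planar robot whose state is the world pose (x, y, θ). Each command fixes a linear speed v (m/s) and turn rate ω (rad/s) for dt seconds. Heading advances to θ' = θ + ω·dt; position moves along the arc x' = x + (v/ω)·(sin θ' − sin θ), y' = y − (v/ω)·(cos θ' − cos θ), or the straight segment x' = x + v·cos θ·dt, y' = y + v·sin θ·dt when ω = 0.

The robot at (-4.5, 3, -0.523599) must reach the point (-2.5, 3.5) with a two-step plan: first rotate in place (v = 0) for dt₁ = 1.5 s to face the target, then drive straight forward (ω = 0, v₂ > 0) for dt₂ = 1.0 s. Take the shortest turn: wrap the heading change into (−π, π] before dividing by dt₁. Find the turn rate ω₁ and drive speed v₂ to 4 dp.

ω₁ = 0.5124, v₂ = 2.0616

heading to target = atan2(3.5−3, -2.5−-4.5) = 0.2450
Δθ = wrap(0.2450 − -0.5236) = 0.7686; ω₁ = Δθ/dt₁ = 0.5124
distance = √((-2.5−-4.5)² + (3.5−3)²) = 2.0616; v₂ = distance/dt₂ = 2.0616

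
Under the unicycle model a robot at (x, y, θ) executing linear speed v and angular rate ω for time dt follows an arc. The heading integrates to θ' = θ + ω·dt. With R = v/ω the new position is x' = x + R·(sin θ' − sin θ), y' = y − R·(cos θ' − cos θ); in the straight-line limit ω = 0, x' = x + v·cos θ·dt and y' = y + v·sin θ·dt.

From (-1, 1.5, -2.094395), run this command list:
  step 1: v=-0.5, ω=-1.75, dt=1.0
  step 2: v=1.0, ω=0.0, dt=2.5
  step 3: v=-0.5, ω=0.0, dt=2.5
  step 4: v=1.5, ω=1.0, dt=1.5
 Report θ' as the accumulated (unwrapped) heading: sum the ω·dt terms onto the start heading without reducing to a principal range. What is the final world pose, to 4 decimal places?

step 1: θ'=-3.8444 (R=0.2857) → pose (-0.5679, 1.5752, -3.8444)
step 2: θ'=-3.8444 (straight) → pose (-2.4755, 3.1910, -3.8444)
step 3: θ'=-3.8444 (straight) → pose (-1.5217, 2.3831, -3.8444)
step 4: θ'=-2.3444 (R=1.5000) → pose (-3.5643, 2.2866, -2.3444)

(-3.5643, 2.2866, -2.3444)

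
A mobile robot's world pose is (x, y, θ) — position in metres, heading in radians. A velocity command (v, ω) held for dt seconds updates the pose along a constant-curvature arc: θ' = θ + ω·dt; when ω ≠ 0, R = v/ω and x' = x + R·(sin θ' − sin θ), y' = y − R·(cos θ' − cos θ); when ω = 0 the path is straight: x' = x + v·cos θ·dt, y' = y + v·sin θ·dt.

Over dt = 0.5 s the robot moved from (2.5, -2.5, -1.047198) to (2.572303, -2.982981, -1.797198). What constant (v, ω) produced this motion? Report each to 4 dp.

v = 1.0000, ω = -1.5000

Δθ = -1.797198 − -1.047198 = -0.750000
ω = Δθ/dt = -0.750000/0.5 = -1.5000
R = −Δy/(cos θ' − cos θ) = -0.6667
v = R·ω = -0.6667·-1.5000 = 1.0000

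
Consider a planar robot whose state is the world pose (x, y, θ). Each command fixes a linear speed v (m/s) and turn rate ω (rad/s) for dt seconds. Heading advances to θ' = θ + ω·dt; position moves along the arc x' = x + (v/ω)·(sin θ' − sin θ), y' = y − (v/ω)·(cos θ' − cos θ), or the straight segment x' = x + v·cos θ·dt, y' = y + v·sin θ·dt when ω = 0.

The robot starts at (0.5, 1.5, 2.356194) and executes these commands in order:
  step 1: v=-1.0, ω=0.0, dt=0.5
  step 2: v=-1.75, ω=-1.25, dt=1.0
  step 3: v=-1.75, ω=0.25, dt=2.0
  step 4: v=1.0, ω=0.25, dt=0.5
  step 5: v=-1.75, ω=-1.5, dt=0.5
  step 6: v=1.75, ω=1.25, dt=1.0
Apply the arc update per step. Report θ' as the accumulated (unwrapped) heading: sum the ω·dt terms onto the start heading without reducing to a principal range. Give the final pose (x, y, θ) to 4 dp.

(0.0888, -2.5555, 2.2312)

step 1: θ'=2.3562 (straight) → pose (0.8536, 1.1464, 2.3562)
step 2: θ'=1.1062 (R=1.4000) → pose (1.1152, -0.4708, 1.1062)
step 3: θ'=1.6062 (R=-7.0000) → pose (0.3776, -3.8550, 1.6062)
step 4: θ'=1.7312 (R=4.0000) → pose (0.3287, -3.3577, 1.7312)
step 5: θ'=0.9812 (R=1.1667) → pose (0.1467, -4.1927, 0.9812)
step 6: θ'=2.2312 (R=1.4000) → pose (0.0888, -2.5555, 2.2312)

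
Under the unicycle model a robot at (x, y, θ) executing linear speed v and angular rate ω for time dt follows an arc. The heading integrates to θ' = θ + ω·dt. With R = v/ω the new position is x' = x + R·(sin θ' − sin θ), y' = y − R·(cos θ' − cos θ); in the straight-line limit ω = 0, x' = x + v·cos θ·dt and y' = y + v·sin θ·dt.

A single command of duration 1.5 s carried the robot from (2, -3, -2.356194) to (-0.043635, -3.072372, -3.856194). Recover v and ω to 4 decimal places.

Δθ = -3.856194 − -2.356194 = -1.500000
ω = Δθ/dt = -1.500000/1.5 = -1.0000
R = Δx/(sin θ' − sin θ) = -1.5000
v = R·ω = -1.5000·-1.0000 = 1.5000

v = 1.5000, ω = -1.0000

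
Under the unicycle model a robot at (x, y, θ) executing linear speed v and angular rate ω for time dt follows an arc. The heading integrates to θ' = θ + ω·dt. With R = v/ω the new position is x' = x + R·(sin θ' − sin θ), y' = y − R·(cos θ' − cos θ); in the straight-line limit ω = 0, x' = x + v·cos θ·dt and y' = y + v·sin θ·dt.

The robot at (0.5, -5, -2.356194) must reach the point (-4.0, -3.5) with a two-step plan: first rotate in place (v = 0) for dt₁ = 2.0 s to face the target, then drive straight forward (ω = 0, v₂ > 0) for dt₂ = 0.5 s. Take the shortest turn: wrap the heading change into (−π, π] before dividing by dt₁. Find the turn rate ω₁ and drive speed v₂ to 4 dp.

ω₁ = -0.5536, v₂ = 9.4868

heading to target = atan2(-3.5−-5, -4−0.5) = 2.8198
Δθ = wrap(2.8198 − -2.3562) = -1.1071; ω₁ = Δθ/dt₁ = -0.5536
distance = √((-4−0.5)² + (-3.5−-5)²) = 4.7434; v₂ = distance/dt₂ = 9.4868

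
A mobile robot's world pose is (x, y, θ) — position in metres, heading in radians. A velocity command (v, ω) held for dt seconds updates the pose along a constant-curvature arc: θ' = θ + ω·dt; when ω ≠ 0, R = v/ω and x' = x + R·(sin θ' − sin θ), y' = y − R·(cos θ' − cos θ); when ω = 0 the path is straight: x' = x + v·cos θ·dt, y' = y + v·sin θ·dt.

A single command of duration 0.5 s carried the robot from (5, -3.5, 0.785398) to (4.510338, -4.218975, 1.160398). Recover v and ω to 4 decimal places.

v = -1.7500, ω = 0.7500

Δθ = 1.160398 − 0.785398 = 0.375000
ω = Δθ/dt = 0.375000/0.5 = 0.7500
R = −Δy/(cos θ' − cos θ) = -2.3333
v = R·ω = -2.3333·0.7500 = -1.7500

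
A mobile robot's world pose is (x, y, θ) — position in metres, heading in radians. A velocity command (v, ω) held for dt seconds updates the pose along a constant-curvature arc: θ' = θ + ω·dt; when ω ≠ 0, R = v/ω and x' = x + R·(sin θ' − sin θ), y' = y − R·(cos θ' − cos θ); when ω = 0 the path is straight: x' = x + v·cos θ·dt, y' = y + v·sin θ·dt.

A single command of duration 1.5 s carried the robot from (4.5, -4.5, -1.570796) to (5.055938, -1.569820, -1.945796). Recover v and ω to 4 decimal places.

Δθ = -1.945796 − -1.570796 = -0.375000
ω = Δθ/dt = -0.375000/1.5 = -0.2500
R = −Δy/(cos θ' − cos θ) = 8.0000
v = R·ω = 8.0000·-0.2500 = -2.0000

v = -2.0000, ω = -0.2500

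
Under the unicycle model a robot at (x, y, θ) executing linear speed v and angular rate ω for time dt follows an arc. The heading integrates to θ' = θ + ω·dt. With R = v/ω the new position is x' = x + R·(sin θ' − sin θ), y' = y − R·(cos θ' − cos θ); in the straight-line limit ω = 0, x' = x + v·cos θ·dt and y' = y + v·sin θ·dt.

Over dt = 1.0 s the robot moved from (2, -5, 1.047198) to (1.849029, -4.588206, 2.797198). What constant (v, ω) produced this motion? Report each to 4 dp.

v = 0.5000, ω = 1.7500

Δθ = 2.797198 − 1.047198 = 1.750000
ω = Δθ/dt = 1.750000/1.0 = 1.7500
R = −Δy/(cos θ' − cos θ) = 0.2857
v = R·ω = 0.2857·1.7500 = 0.5000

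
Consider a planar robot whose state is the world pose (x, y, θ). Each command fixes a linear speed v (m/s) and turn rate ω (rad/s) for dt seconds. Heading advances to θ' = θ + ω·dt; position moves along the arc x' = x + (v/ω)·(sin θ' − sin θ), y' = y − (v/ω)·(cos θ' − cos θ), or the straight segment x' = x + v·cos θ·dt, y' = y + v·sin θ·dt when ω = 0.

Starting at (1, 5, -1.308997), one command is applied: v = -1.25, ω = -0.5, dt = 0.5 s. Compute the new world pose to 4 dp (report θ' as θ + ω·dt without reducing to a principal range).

(0.9150, 5.6175, -1.5590)

θ' = -1.3090 + -0.5·0.5 = -1.5590
R = v/ω = -1.25/-0.5 = 2.5000
x' = 1 + 2.5000·(sin -1.5590 − sin -1.3090) = 0.9150
y' = 5 − 2.5000·(cos -1.5590 − cos -1.3090) = 5.6175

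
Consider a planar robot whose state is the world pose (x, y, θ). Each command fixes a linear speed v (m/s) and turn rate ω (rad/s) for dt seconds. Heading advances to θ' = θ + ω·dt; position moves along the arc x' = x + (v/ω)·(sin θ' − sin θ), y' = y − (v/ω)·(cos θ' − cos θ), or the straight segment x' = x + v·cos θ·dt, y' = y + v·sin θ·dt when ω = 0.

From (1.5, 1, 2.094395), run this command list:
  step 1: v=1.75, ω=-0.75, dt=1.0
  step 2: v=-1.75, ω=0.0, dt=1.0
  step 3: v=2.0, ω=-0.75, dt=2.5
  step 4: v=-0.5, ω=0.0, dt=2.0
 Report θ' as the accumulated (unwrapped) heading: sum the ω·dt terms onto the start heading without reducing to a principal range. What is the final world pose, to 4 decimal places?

step 1: θ'=1.3444 (R=-2.3333) → pose (1.2469, 2.6904, 1.3444)
step 2: θ'=1.3444 (straight) → pose (0.8541, 0.9851, 1.3444)
step 3: θ'=-0.5306 (R=-2.6667) → pose (4.8022, 2.6865, -0.5306)
step 4: θ'=-0.5306 (straight) → pose (3.9397, 3.1926, -0.5306)

(3.9397, 3.1926, -0.5306)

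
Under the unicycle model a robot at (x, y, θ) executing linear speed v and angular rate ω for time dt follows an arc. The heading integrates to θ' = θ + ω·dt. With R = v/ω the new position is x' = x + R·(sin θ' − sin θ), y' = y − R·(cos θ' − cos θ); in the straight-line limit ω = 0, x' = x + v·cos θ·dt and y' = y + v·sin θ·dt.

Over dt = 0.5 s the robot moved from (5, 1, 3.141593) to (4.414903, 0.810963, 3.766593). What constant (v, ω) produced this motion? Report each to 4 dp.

v = 1.2500, ω = 1.2500

Δθ = 3.766593 − 3.141593 = 0.625000
ω = Δθ/dt = 0.625000/0.5 = 1.2500
R = Δx/(sin θ' − sin θ) = 1.0000
v = R·ω = 1.0000·1.2500 = 1.2500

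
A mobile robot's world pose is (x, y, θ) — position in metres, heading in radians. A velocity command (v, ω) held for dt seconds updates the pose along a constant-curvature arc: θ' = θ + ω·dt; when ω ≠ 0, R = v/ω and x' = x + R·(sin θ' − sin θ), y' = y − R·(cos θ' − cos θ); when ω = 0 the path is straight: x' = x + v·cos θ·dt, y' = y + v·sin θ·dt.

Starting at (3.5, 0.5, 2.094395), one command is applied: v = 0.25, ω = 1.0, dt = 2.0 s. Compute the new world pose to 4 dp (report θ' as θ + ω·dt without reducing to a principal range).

θ' = 2.0944 + 1.0·2.0 = 4.0944
R = v/ω = 0.25/1.0 = 0.2500
x' = 3.5 + 0.2500·(sin 4.0944 − sin 2.0944) = 3.0797
y' = 0.5 − 0.2500·(cos 4.0944 − cos 2.0944) = 0.5199

(3.0797, 0.5199, 4.0944)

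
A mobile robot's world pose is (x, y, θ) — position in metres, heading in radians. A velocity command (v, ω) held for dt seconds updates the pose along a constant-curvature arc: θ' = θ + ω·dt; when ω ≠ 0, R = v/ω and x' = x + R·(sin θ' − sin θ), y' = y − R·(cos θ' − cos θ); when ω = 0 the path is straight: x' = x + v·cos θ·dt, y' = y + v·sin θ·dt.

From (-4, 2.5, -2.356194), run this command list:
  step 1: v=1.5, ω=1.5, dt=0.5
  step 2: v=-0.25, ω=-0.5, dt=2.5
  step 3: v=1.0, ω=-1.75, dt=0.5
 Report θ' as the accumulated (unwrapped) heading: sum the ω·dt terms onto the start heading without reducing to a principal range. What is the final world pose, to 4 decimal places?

step 1: θ'=-1.6062 (R=1.0000) → pose (-4.2923, 1.8283, -1.6062)
step 2: θ'=-2.8562 (R=0.5000) → pose (-3.9333, 2.2904, -2.8562)
step 3: θ'=-3.7312 (R=-0.5714) → pose (-4.4120, 2.3637, -3.7312)

(-4.4120, 2.3637, -3.7312)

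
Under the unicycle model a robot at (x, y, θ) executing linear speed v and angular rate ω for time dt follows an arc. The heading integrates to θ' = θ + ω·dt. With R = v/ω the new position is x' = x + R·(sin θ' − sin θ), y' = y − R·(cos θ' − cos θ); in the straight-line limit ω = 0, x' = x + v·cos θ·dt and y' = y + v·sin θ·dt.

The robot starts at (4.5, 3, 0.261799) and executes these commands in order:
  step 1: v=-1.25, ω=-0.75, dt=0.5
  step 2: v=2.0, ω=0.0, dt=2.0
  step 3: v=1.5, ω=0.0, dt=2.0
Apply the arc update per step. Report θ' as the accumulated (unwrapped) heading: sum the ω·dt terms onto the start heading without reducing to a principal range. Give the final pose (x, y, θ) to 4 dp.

step 1: θ'=-0.1132 (R=1.6667) → pose (3.8804, 2.9539, -0.1132)
step 2: θ'=-0.1132 (straight) → pose (7.8548, 2.5020, -0.1132)
step 3: θ'=-0.1132 (straight) → pose (10.8356, 2.1632, -0.1132)

(10.8356, 2.1632, -0.1132)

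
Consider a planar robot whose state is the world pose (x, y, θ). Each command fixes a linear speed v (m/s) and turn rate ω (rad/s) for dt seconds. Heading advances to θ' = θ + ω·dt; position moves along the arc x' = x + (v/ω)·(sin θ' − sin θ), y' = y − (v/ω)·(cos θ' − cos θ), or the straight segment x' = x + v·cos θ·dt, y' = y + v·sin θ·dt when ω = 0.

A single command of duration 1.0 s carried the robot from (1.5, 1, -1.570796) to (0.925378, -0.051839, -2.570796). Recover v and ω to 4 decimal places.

Δθ = -2.570796 − -1.570796 = -1.000000
ω = Δθ/dt = -1.000000/1.0 = -1.0000
R = −Δy/(cos θ' − cos θ) = -1.2500
v = R·ω = -1.2500·-1.0000 = 1.2500

v = 1.2500, ω = -1.0000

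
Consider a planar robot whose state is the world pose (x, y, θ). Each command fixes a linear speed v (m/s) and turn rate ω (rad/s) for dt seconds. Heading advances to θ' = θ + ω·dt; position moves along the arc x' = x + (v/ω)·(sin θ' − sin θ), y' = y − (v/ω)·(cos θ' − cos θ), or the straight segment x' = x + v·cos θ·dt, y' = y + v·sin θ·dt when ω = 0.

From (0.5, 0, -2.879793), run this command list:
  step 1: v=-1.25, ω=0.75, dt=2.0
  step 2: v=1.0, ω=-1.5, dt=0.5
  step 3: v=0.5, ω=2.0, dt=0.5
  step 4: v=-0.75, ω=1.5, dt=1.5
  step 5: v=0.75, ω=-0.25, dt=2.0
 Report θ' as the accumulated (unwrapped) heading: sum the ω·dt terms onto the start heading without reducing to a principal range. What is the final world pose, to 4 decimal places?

(1.6562, 2.3460, 0.6202)

step 1: θ'=-1.3798 (R=-1.6667) → pose (1.7050, 1.9263, -1.3798)
step 2: θ'=-2.1298 (R=-0.6667) → pose (1.6156, 1.4462, -2.1298)
step 3: θ'=-1.1298 (R=0.2500) → pose (1.6015, 1.2069, -1.1298)
step 4: θ'=1.1202 (R=-0.5000) → pose (0.6992, 1.2112, 1.1202)
step 5: θ'=0.6202 (R=-3.0000) → pose (1.6562, 2.3460, 0.6202)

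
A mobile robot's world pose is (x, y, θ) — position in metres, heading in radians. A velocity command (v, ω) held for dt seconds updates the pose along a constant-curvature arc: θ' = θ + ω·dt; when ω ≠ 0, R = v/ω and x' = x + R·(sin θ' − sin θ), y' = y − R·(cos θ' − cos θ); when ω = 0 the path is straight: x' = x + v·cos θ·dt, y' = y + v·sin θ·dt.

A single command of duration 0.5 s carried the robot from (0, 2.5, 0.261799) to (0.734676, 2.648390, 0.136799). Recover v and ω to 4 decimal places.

v = 1.5000, ω = -0.2500

Δθ = 0.136799 − 0.261799 = -0.125000
ω = Δθ/dt = -0.125000/0.5 = -0.2500
R = Δx/(sin θ' − sin θ) = -6.0000
v = R·ω = -6.0000·-0.2500 = 1.5000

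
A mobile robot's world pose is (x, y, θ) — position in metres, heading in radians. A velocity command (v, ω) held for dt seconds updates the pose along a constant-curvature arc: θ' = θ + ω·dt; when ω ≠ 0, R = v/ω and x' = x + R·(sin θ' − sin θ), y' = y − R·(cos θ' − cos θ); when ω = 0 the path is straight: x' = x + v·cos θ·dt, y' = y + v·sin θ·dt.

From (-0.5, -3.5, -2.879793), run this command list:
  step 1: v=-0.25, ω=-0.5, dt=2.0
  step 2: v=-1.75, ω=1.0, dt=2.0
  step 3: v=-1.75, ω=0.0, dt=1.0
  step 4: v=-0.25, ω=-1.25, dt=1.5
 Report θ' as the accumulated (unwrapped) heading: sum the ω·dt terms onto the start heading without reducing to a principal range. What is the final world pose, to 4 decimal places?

step 1: θ'=-3.8798 (R=0.5000) → pose (-0.0341, -3.6131, -3.8798)
step 2: θ'=-1.8798 (R=-1.7500) → pose (2.8107, -2.8509, -1.8798)
step 3: θ'=-1.8798 (straight) → pose (3.3429, -1.1837, -1.8798)
step 4: θ'=-3.7548 (R=0.2000) → pose (3.6485, -1.0810, -3.7548)

(3.6485, -1.0810, -3.7548)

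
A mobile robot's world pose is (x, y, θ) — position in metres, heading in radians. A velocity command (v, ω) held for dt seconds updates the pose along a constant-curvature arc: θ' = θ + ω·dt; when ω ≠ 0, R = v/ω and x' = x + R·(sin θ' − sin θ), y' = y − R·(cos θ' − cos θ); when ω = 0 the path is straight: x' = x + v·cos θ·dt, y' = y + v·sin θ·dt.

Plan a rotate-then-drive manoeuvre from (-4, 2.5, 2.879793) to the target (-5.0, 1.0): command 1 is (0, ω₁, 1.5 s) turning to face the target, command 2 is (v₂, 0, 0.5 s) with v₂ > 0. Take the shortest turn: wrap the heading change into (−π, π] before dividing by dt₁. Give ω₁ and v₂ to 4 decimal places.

heading to target = atan2(1−2.5, -5−-4) = -2.1588
Δθ = wrap(-2.1588 − 2.8798) = 1.2446; ω₁ = Δθ/dt₁ = 0.8297
distance = √((-5−-4)² + (1−2.5)²) = 1.8028; v₂ = distance/dt₂ = 3.6056

ω₁ = 0.8297, v₂ = 3.6056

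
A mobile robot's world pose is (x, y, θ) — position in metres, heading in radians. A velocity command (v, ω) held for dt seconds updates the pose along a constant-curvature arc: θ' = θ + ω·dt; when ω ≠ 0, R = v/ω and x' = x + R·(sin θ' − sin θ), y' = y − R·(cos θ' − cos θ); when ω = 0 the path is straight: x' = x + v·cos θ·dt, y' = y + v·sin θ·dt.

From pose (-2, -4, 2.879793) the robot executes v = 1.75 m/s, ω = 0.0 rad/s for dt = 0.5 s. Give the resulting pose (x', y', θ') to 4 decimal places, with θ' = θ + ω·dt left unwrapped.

θ' = 2.8798 + 0.0·0.5 = 2.8798
ω = 0 → straight: x' = -2 + 1.75·cos(2.8798)·0.5 = -2.8452
y' = -4 + 1.75·sin(2.8798)·0.5 = -3.7735

(-2.8452, -3.7735, 2.8798)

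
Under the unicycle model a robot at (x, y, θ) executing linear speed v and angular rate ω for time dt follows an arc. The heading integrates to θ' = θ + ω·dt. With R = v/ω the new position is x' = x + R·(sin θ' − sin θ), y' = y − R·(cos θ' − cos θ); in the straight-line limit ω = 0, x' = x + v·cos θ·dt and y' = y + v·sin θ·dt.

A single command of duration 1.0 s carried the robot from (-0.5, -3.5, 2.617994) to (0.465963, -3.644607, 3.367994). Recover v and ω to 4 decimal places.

Δθ = 3.367994 − 2.617994 = 0.750000
ω = Δθ/dt = 0.750000/1.0 = 0.7500
R = Δx/(sin θ' − sin θ) = -1.3333
v = R·ω = -1.3333·0.7500 = -1.0000

v = -1.0000, ω = 0.7500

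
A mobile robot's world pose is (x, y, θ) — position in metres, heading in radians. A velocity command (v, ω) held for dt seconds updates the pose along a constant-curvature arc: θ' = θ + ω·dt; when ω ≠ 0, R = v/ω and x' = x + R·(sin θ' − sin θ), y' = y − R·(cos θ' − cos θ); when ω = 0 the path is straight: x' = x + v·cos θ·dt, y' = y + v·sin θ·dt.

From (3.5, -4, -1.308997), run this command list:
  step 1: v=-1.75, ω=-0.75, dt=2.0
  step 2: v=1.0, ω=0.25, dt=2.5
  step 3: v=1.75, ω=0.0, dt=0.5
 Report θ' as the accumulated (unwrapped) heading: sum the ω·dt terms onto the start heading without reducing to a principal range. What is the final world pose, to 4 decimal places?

step 1: θ'=-2.8090 (R=2.3333) → pose (4.9920, -1.1906, -2.8090)
step 2: θ'=-2.1840 (R=4.0000) → pose (3.0267, -2.6695, -2.1840)
step 3: θ'=-2.1840 (straight) → pose (2.5232, -3.3851, -2.1840)

(2.5232, -3.3851, -2.1840)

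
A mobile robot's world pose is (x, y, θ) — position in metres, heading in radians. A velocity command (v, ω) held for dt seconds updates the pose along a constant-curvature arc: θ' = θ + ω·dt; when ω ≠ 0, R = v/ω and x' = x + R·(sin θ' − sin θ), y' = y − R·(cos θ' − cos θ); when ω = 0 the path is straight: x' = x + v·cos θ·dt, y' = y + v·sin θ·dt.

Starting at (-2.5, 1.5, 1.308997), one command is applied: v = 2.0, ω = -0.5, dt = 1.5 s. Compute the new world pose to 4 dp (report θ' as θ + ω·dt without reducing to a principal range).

θ' = 1.3090 + -0.5·1.5 = 0.5590
R = v/ω = 2.0/-0.5 = -4.0000
x' = -2.5 + -4.0000·(sin 0.5590 − sin 1.3090) = -0.7576
y' = 1.5 − -4.0000·(cos 0.5590 − cos 1.3090) = 3.8559

(-0.7576, 3.8559, 0.5590)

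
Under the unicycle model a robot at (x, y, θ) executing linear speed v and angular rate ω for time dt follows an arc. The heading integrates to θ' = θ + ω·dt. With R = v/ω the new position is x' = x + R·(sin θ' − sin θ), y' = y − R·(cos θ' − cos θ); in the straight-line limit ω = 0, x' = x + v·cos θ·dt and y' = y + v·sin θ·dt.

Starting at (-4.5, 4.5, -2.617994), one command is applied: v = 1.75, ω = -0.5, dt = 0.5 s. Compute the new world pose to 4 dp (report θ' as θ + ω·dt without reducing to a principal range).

(-5.3043, 4.1613, -2.8680)

θ' = -2.6180 + -0.5·0.5 = -2.8680
R = v/ω = 1.75/-0.5 = -3.5000
x' = -4.5 + -3.5000·(sin -2.8680 − sin -2.6180) = -5.3043
y' = 4.5 − -3.5000·(cos -2.8680 − cos -2.6180) = 4.1613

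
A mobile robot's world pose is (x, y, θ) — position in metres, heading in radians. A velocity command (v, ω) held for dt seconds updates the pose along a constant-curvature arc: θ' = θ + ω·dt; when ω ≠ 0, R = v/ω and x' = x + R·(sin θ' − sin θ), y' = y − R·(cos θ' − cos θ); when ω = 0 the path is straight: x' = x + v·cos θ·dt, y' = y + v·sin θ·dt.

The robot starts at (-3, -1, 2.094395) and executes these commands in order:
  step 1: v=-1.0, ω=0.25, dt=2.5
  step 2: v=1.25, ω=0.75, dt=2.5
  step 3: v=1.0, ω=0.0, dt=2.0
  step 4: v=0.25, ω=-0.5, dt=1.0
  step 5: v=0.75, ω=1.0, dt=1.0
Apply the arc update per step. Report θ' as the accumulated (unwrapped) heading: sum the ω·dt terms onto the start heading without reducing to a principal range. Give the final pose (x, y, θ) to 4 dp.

(-3.9221, -6.9040, 5.0944)

step 1: θ'=2.7194 (R=-4.0000) → pose (-1.1750, -2.6488, 2.7194)
step 2: θ'=4.5944 (R=1.6667) → pose (-3.5130, -3.9729, 4.5944)
step 3: θ'=4.5944 (straight) → pose (-3.7484, -5.9590, 4.5944)
step 4: θ'=4.0944 (R=-0.5000) → pose (-3.8374, -6.1898, 4.0944)
step 5: θ'=5.0944 (R=0.7500) → pose (-3.9221, -6.9040, 5.0944)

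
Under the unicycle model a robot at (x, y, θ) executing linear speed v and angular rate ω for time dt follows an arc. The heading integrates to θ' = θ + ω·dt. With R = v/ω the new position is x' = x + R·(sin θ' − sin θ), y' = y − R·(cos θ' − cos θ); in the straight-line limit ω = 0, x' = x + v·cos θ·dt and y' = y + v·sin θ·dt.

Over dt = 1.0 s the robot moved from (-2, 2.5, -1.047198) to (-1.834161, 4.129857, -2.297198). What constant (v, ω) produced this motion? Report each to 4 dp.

v = -1.7500, ω = -1.2500

Δθ = -2.297198 − -1.047198 = -1.250000
ω = Δθ/dt = -1.250000/1.0 = -1.2500
R = −Δy/(cos θ' − cos θ) = 1.4000
v = R·ω = 1.4000·-1.2500 = -1.7500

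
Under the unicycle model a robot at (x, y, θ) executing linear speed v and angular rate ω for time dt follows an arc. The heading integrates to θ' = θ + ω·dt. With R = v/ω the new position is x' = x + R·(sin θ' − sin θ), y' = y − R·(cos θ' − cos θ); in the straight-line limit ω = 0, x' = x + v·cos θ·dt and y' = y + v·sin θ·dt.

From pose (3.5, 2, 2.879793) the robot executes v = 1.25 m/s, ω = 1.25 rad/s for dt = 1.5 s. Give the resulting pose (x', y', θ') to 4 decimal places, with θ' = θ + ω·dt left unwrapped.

(2.2421, 0.9917, 4.7548)

θ' = 2.8798 + 1.25·1.5 = 4.7548
R = v/ω = 1.25/1.25 = 1.0000
x' = 3.5 + 1.0000·(sin 4.7548 − sin 2.8798) = 2.2421
y' = 2 − 1.0000·(cos 4.7548 − cos 2.8798) = 0.9917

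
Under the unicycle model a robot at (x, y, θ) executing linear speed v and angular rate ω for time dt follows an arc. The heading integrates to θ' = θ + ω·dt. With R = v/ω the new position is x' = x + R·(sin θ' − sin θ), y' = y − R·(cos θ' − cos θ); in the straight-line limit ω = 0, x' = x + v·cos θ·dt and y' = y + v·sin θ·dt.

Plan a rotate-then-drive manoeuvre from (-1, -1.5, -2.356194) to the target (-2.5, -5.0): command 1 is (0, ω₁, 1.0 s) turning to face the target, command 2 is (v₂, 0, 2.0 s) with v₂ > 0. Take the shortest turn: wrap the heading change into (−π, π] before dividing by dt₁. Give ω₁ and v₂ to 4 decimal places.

ω₁ = 0.3805, v₂ = 1.9039

heading to target = atan2(-5−-1.5, -2.5−-1) = -1.9757
Δθ = wrap(-1.9757 − -2.3562) = 0.3805; ω₁ = Δθ/dt₁ = 0.3805
distance = √((-2.5−-1)² + (-5−-1.5)²) = 3.8079; v₂ = distance/dt₂ = 1.9039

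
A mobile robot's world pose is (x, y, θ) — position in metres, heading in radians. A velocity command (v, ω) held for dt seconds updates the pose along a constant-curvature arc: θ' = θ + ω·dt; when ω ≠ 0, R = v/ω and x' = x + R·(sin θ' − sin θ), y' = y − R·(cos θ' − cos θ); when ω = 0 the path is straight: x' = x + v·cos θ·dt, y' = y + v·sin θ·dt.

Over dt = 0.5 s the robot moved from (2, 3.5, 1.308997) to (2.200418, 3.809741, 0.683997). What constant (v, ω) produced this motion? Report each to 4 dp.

Δθ = 0.683997 − 1.308997 = -0.625000
ω = Δθ/dt = -0.625000/0.5 = -1.2500
R = −Δy/(cos θ' − cos θ) = -0.6000
v = R·ω = -0.6000·-1.2500 = 0.7500

v = 0.7500, ω = -1.2500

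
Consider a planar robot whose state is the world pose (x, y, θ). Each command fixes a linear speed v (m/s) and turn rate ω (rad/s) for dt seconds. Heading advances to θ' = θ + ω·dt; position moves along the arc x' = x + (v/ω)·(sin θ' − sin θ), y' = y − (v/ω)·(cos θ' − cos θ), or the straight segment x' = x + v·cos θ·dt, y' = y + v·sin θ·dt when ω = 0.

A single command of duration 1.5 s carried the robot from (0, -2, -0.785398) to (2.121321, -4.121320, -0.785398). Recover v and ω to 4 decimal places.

v = 2.0000, ω = 0.0000

Δθ = -0.785398 − -0.785398 = 0.000000
ω = Δθ/dt = 0.000000/1.5 = 0.0000
ω = 0 → v = (Δx·cos θ + Δy·sin θ)/dt = 2.0000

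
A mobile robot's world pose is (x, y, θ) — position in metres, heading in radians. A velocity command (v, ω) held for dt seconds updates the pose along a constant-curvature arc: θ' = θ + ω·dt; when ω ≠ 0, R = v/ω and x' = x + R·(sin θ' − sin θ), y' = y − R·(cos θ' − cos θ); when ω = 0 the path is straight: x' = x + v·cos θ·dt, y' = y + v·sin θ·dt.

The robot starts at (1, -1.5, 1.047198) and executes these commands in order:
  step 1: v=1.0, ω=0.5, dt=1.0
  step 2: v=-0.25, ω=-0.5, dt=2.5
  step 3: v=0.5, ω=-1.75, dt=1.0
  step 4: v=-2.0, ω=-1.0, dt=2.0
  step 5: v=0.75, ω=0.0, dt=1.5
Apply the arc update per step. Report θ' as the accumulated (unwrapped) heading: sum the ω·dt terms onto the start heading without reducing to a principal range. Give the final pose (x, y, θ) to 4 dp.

(2.8089, 1.2308, -3.4528)

step 1: θ'=1.5472 (R=2.0000) → pose (1.2674, -0.5472, 1.5472)
step 2: θ'=0.2972 (R=0.5000) → pose (0.9140, -1.0135, 0.2972)
step 3: θ'=-1.4528 (R=-0.2857) → pose (1.2813, -1.2530, -1.4528)
step 4: θ'=-3.4528 (R=2.0000) → pose (3.8799, 0.8863, -3.4528)
step 5: θ'=-3.4528 (straight) → pose (2.8089, 1.2308, -3.4528)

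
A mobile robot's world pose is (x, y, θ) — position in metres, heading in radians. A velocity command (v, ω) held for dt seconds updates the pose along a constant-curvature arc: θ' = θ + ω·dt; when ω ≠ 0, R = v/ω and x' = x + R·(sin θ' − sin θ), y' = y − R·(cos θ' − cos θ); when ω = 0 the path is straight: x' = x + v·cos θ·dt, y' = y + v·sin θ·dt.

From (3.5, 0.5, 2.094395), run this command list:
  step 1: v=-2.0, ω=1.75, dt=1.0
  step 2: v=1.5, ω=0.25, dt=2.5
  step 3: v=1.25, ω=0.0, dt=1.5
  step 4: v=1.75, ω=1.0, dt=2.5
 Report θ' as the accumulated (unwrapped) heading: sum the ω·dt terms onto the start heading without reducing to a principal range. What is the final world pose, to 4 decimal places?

step 1: θ'=3.8444 (R=-1.1429) → pose (5.2284, 0.1994, 3.8444)
step 2: θ'=4.4694 (R=6.0000) → pose (3.2829, -2.9352, 4.4694)
step 3: θ'=4.4694 (straight) → pose (2.8317, -4.7551, 4.4694)
step 4: θ'=6.9694 (R=1.7500) → pose (5.6391, -6.5300, 6.9694)

(5.6391, -6.5300, 6.9694)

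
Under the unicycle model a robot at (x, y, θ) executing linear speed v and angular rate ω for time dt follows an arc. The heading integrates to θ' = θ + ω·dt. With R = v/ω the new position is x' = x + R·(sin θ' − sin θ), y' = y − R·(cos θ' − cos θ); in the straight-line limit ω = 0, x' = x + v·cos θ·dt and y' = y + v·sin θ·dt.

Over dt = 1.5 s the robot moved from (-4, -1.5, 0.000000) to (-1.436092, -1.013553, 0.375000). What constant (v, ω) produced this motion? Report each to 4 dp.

v = 1.7500, ω = 0.2500

Δθ = 0.375000 − 0.000000 = 0.375000
ω = Δθ/dt = 0.375000/1.5 = 0.2500
R = Δx/(sin θ' − sin θ) = 7.0000
v = R·ω = 7.0000·0.2500 = 1.7500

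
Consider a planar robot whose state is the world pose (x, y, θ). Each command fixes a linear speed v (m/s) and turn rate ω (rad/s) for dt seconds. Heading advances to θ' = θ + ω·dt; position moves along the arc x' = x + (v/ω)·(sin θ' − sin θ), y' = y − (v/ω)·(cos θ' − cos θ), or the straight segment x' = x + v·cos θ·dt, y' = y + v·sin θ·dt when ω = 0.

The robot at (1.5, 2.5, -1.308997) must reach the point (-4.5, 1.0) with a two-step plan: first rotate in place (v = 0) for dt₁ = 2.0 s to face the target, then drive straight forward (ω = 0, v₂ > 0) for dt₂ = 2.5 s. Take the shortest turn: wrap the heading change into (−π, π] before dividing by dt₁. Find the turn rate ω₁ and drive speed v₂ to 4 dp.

heading to target = atan2(1−2.5, -4.5−1.5) = -2.8966
Δθ = wrap(-2.8966 − -1.3090) = -1.5876; ω₁ = Δθ/dt₁ = -0.7938
distance = √((-4.5−1.5)² + (1−2.5)²) = 6.1847; v₂ = distance/dt₂ = 2.4739

ω₁ = -0.7938, v₂ = 2.4739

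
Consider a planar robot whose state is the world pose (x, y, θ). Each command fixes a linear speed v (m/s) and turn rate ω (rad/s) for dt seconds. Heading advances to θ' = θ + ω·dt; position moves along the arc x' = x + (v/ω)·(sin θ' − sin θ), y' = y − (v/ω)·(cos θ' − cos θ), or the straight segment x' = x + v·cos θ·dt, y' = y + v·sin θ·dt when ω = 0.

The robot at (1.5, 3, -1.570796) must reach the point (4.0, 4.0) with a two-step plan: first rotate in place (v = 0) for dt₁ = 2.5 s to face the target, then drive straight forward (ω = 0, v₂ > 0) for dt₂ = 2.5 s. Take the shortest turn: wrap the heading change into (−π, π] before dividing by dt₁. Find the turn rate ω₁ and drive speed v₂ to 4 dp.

ω₁ = 0.7805, v₂ = 1.0770

heading to target = atan2(4−3, 4−1.5) = 0.3805
Δθ = wrap(0.3805 − -1.5708) = 1.9513; ω₁ = Δθ/dt₁ = 0.7805
distance = √((4−1.5)² + (4−3)²) = 2.6926; v₂ = distance/dt₂ = 1.0770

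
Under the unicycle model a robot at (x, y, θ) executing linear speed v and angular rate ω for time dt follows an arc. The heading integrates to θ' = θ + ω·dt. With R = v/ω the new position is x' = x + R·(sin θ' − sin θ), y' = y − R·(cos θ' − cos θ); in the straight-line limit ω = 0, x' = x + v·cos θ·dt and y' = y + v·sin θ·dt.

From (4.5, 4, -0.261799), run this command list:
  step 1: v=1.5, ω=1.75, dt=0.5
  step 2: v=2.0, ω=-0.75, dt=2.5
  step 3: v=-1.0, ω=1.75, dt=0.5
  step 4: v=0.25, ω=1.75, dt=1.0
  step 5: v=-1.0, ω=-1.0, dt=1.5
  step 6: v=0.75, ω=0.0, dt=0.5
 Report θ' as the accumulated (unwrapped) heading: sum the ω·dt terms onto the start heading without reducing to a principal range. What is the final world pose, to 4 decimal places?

(8.4116, 2.3797, -0.1368)

step 1: θ'=0.6132 (R=0.8571) → pose (5.2151, 4.1270, 0.6132)
step 2: θ'=-1.2618 (R=-2.6667) → pose (9.2901, 2.7571, -1.2618)
step 3: θ'=-0.3868 (R=-0.5714) → pose (8.9613, 3.1125, -0.3868)
step 4: θ'=1.3632 (R=0.1429) → pose (9.1550, 3.2154, 1.3632)
step 5: θ'=-0.1368 (R=1.0000) → pose (8.0401, 2.4308, -0.1368)
step 6: θ'=-0.1368 (straight) → pose (8.4116, 2.3797, -0.1368)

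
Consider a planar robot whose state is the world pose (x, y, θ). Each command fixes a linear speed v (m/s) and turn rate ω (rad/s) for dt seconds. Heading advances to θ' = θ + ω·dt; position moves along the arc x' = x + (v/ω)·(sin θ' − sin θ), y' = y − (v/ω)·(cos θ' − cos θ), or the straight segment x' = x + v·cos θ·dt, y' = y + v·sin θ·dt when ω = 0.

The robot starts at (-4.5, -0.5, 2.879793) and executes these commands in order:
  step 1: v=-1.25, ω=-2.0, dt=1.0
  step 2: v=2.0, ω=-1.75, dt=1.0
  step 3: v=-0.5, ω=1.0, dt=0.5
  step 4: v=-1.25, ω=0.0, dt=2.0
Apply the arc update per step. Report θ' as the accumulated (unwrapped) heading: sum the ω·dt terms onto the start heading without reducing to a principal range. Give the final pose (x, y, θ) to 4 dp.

step 1: θ'=0.8798 (R=0.6250) → pose (-4.1801, -1.5020, 0.8798)
step 2: θ'=-0.8702 (R=-1.1429) → pose (-2.4258, -1.4936, -0.8702)
step 3: θ'=-0.3702 (R=-0.5000) → pose (-2.6271, -1.3498, -0.3702)
step 4: θ'=-0.3702 (straight) → pose (-4.9577, -0.4453, -0.3702)

(-4.9577, -0.4453, -0.3702)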